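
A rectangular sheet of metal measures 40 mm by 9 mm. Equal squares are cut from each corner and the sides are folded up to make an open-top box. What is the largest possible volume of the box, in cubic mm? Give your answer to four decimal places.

360.8700

With cut size x, the volume is V(x) = x(40 − 2x)(9 − 2x) for 0 < x < 4.5.
V'(x) = 12x^2 − 196x + 360. Setting V'(x) = 0 gives x ≈ 2.1091 (the root in (0, 4.5)).
V''(x) = 24x − 196 is negative there, so this is the maximum; V ≈ 360.8700.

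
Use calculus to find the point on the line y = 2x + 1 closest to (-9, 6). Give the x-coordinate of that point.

Minimize D(x)^2 = (x + 9)^2 + (2x - 5)^2.
d/dx[D^2] = 2(x + 9) + 2·2·(2x - 5) = 0 ⇒ x = 1/5.
Then y = 7/5 and the distance is √(529/5) ≈ 10.2859.

1/5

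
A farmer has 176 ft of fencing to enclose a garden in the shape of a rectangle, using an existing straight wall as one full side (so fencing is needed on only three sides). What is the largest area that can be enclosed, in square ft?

Let the sides perpendicular to the wall have length x and the parallel side y, so 2x + y = 176 and the area is A = xy = x(176 − 2x).
A'(x) = 176 − 4x = 0 gives x = 44, and A''(x) = −4 < 0 confirms a maximum.
Then y = 176 − 2·44 = 88 and A = 3872.

3872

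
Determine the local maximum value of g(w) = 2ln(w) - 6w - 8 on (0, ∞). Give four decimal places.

-12.1972

g'(w) = 2/w − 6 = 0 gives w = 1/3.
g''(w) = -2/w², which is negative for w > 0, so this is a local maximum.
g(1/3) = 2·ln(1/3) - 2 - 8 ≈ -12.1972.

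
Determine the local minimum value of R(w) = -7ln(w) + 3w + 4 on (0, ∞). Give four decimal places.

5.0689

R'(w) = -7/w + 3 = 0 gives w = 7/3.
R''(w) = 7/w², which is positive for w > 0, so this is a local minimum.
R(7/3) = -7·ln(7/3) + 7 + 4 ≈ 5.0689.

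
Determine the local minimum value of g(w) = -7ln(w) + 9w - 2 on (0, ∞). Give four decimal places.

g'(w) = -7/w + 9 = 0 gives w = 7/9.
g''(w) = 7/w², which is positive for w > 0, so this is a local minimum.
g(7/9) = -7·ln(7/9) + 7 - 2 ≈ 6.7592.

6.7592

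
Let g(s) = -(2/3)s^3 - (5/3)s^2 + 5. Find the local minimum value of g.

280/81

Critical points: g'(s) = -2s^2 - (10/3)s vanishes at s = -5/3, 0.
Second-derivative test with g''(s) = -4s - 10/3: g''(-5/3) = 10/3 > 0 ⇒ local minimum; g''(0) = -10/3 < 0 ⇒ local maximum.
The local minimum is g(-5/3) = 280/81.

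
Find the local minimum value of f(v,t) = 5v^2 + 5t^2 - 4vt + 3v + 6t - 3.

-183/28

∂f/∂v = 10v - 4t + 3 = 0 and ∂f/∂t = -4v + 10t + 6 = 0, so (v, t) = (-9/14, -6/7).
The Hessian has f_{vv} = 10, f_{tt} = 10, f_{vt} = -4, giving D = 84 > 0 with f_{vv} > 0, so the point is a local minimum.
f(-9/14, -6/7) = -183/28.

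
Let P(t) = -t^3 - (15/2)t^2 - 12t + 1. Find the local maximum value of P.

Critical points: P'(t) = -3t^2 - 15t - 12 vanishes at t = -4, -1.
P''(t) = -6t - 15. P''(-4) = 9 > 0 ⇒ local minimum; P''(-1) = -9 < 0 ⇒ local maximum.
So the local maximum value is P(-1) = 13/2.

13/2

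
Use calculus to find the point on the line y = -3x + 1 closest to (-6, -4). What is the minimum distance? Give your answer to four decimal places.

Minimize D(x)^2 = (x + 6)^2 + (-3x + 5)^2.
d/dx[D^2] = 2(x + 6) + 2·(-3)·(-3x + 5) = 0 ⇒ x = 9/10.
Then y = -17/10 and the distance is √(529/10) ≈ 7.2732.

7.2732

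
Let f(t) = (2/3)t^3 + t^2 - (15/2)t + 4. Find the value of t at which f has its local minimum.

3/2

f'(t) = 2t^2 + 2t - 15/2. Setting f'(t) = 0 gives t ∈ {-5/2, 3/2}.
Second-derivative test with f''(t) = 4t + 2: f''(-5/2) = -8 < 0 ⇒ local maximum; f''(3/2) = 8 > 0 ⇒ local minimum.
So the local minimum value is f(3/2) = -11/4.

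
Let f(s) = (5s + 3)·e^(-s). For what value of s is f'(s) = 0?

f'(s) = 5·e^(-s) + (5s + 3)·(-1)·e^(-s) = (-5s + 2)·e^(-s). Since e^(-s) > 0, the only critical point is s = 2/5.
f''(2/5) has the same sign as -5 < 0, so this is a local maximum.
f(2/5) = (5)·e^(-2/5) ≈ 3.3516.

2/5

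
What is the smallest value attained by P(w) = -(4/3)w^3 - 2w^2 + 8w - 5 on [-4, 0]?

P'(w) = -4w^2 - 4w + 8, whose only zero in [-4, 0] is w = -2.
Evaluating at the critical points and endpoints: P(-4) = 49/3, P(-2) = -55/3, P(0) = -5.
The minimum over the interval is -55/3, attained at w = -2.

-55/3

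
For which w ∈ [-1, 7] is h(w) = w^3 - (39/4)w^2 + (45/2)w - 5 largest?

The derivative is 3w^2 - (39/2)w + 45/2, which vanishes at w = 3/2 and w = 5.
Compare values at every candidate in [-1, 7]: h(-1) = -153/4; h(3/2) = 163/16; h(5) = -45/4; h(7) = 71/4.
Hence the absolute maximum is 71/4 at w = 7.

7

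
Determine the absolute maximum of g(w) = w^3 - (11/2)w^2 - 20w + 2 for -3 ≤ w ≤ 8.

446/27

g'(w) = 3w^2 - 11w - 20, which vanishes at w = -4/3 and w = 5.
Candidates: g(-3) = -29/2, g(-4/3) = 446/27, g(5) = -221/2, g(8) = 2.
The maximum over the interval is 446/27, attained at w = -4/3.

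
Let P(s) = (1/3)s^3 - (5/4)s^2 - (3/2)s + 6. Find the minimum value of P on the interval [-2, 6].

-3/4

P'(s) = s^2 - (5/2)s - 3/2, which vanishes at s = -1/2 and s = 3.
Compare values at every candidate in [-2, 6]: P(-2) = 4/3; P(-1/2) = 307/48; P(3) = -3/4; P(6) = 24.
Hence the absolute minimum is -3/4 at s = 3.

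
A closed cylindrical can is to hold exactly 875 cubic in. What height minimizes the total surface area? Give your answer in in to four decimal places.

10.3667

With radius r and height h, πr²h = 875 so h = 875/(πr²), and S(r) = 2πr² + 2πrh = 2πr² + 2·875/r.
S'(r) = 4πr − 2·875/r² = 0 ⇒ r³ = 875/(2π), so r ≈ 5.1833 and h = 2r ≈ 10.3667.
S''(r) = 4π + 4·875/r³ > 0, so this is the minimum; S ≈ 506.4306.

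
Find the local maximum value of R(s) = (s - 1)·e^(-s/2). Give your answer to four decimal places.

0.4463

By the product rule, R'(s) = (-(1/2)s + 3/2)·e^(-s/2). Since e^(-s/2) > 0, the only critical point is s = 3.
R''(3) has the same sign as -1/2 < 0, so this is a local maximum.
R(3) = (2)·e^(-3/2) ≈ 0.4463.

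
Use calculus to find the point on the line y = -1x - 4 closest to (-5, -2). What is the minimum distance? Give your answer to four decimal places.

Minimize D(x)^2 = (x + 5)^2 + (-x - 2)^2.
d/dx[D^2] = 2(x + 5) + 2·(-1)·(-x - 2) = 0 ⇒ x = -7/2.
Then y = -1/2 and the distance is √(9/2) ≈ 2.1213.

2.1213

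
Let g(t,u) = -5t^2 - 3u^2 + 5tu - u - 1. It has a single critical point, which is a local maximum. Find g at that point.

-6/7

∂g/∂t = -10t + 5u = 0 and ∂g/∂u = 5t - 6u - 1 = 0, so (t, u) = (-1/7, -2/7).
The Hessian has g_{tt} = -10, g_{uu} = -6, g_{tu} = 5, giving D = 35 > 0 with g_{tt} < 0, so the point is a local maximum.
g(-1/7, -2/7) = -6/7.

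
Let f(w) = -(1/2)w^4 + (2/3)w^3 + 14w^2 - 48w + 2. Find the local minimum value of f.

f'(w) = -2w^3 + 2w^2 + 28w - 48. Setting f'(w) = 0 gives w ∈ {-4, 2, 3}.
f''(w) = -6w^2 + 4w + 28. f''(-4) = -84 < 0 ⇒ local maximum; f''(2) = 12 > 0 ⇒ local minimum; f''(3) = -14 < 0 ⇒ local maximum.
So the local minimum value is f(2) = -122/3.

-122/3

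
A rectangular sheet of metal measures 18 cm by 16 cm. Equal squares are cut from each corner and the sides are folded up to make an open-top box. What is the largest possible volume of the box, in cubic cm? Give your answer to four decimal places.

With cut size x, the volume is V(x) = x(18 − 2x)(16 − 2x) for 0 < x < 8.
V'(x) = 12x^2 − 136x + 288. Setting V'(x) = 0 gives x ≈ 2.8187 (the root in (0, 8)).
V''(x) = 24x − 136 is negative there, so this is the maximum; V ≈ 361.0999.

361.0999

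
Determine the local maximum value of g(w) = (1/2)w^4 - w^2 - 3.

-3

g'(w) = 2w^3 - 2w. Setting g'(w) = 0 gives w ∈ {-1, 0, 1}.
g''(w) = 6w^2 - 2. g''(-1) = 4 > 0 ⇒ local minimum; g''(0) = -2 < 0 ⇒ local maximum; g''(1) = 4 > 0 ⇒ local minimum.
So the local maximum value is g(0) = -3.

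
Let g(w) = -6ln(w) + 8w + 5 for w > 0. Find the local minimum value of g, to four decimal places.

12.7261

g'(w) = -6/w + 8 = 0 gives w = 3/4.
g''(w) = 6/w², which is positive for w > 0, so this is a local minimum.
g(3/4) = -6·ln(3/4) + 6 + 5 ≈ 12.7261.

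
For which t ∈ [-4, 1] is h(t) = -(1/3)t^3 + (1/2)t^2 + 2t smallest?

-1

Differentiating, h'(t) = -t^2 + t + 2; whose only zero in [-4, 1] is t = -1.
Compare values at every candidate in [-4, 1]: h(-4) = 64/3; h(-1) = -7/6; h(1) = 13/6.
Hence the absolute minimum is -7/6 at t = -1.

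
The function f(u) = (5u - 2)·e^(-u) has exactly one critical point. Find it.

7/5

By the product rule, f'(u) = (-5u + 7)·e^(-u). Since e^(-u) > 0, the only critical point is u = 7/5.
f''(7/5) has the same sign as -5 < 0, so this is a local maximum.
f(7/5) = (5)·e^(-7/5) ≈ 1.2330.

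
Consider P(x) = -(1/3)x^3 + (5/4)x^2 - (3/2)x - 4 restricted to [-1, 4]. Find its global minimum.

The derivative is -x^2 + (5/2)x - 3/2, which vanishes at x = 1 and x = 3/2.
Evaluating at the critical points and endpoints: P(-1) = -11/12,  P(1) = -55/12,  P(3/2) = -73/16,  P(4) = -34/3.
So the minimum is P(4) = -34/3.

-34/3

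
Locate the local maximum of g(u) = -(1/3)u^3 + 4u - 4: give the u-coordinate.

Critical points: g'(u) = -u^2 + 4 vanishes at u = -2, 2.
g''(u) = -2u. g''(-2) = 4 > 0 ⇒ local minimum; g''(2) = -4 < 0 ⇒ local maximum.
The local maximum is g(2) = 4/3.

2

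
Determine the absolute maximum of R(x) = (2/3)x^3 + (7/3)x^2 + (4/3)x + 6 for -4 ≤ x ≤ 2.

Differentiating, R'(x) = 2x^2 + (14/3)x + 4/3; which vanishes at x = -2 and x = -1/3.
Candidates: R(-4) = -14/3, R(-2) = 22/3, R(-1/3) = 469/81, R(2) = 70/3.
The maximum over the interval is 70/3, attained at x = 2.

70/3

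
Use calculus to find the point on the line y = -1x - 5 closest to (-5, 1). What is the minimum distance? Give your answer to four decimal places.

0.7071

Minimize D(x)^2 = (x + 5)^2 + (-x - 6)^2.
d/dx[D^2] = 2(x + 5) + 2·(-1)·(-x - 6) = 0 ⇒ x = -11/2.
Then y = 1/2 and the distance is √(1/2) ≈ 0.7071.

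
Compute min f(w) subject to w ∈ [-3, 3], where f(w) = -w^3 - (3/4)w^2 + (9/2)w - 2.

-89/4

f'(w) = -3w^2 - (3/2)w + 9/2, which vanishes at w = -3/2 and w = 1.
Compare values at every candidate in [-3, 3]: f(-3) = 19/4, f(-3/2) = -113/16, f(1) = 3/4, f(3) = -89/4.
So the minimum is f(3) = -89/4.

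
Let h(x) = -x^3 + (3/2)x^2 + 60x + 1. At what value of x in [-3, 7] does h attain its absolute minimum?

-3

The derivative is -3x^2 + 3x + 60, whose only zero in [-3, 7] is x = 5.
Candidates: h(-3) = -277/2; h(5) = 427/2; h(7) = 303/2.
The minimum over the interval is -277/2, attained at x = -3.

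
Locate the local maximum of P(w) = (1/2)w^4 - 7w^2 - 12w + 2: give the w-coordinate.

P'(w) = 2w^3 - 14w - 12 = 0 at w = -2, -1, 3.
P''(w) = 6w^2 - 14. P''(-2) = 10 > 0 ⇒ local minimum; P''(-1) = -8 < 0 ⇒ local maximum; P''(3) = 40 > 0 ⇒ local minimum.
The local maximum is P(-1) = 15/2.

-1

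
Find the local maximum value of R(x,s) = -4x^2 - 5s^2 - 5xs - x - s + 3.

169/55

∂R/∂x = -8x - 5s - 1 = 0 and ∂R/∂s = -5x - 10s - 1 = 0, so (x, s) = (-1/11, -3/55).
The Hessian has R_{xx} = -8, R_{ss} = -10, R_{xs} = -5, giving D = 55 > 0 with R_{xx} < 0, so the point is a local maximum.
R(-1/11, -3/55) = 169/55.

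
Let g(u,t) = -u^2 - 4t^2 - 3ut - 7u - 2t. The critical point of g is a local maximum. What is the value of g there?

158/7

∂g/∂u = -2u - 3t - 7 = 0 and ∂g/∂t = -3u - 8t - 2 = 0, so (u, t) = (-50/7, 17/7).
The Hessian has g_{uu} = -2, g_{tt} = -8, g_{ut} = -3, giving D = 7 > 0 with g_{uu} < 0, so the point is a local maximum.
g(-50/7, 17/7) = 158/7.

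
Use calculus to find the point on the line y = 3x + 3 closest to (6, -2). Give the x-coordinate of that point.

-9/10

Minimize D(x)^2 = (x - 6)^2 + (3x + 5)^2.
d/dx[D^2] = 2(x - 6) + 2·3·(3x + 5) = 0 ⇒ x = -9/10.
Then y = 3/10 and the distance is √(529/10) ≈ 7.2732.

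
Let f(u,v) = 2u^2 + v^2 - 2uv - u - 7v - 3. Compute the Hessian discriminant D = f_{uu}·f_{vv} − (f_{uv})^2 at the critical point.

∂f/∂u = 4u - 2v - 1 = 0 and ∂f/∂v = -2u + 2v - 7 = 0, so (u, v) = (4, 15/2).
The Hessian has f_{uu} = 4, f_{vv} = 2, f_{uv} = -2, giving D = 4 > 0 with f_{uu} > 0, so the point is a local minimum.
D = (4)·(2) − (-2)^2 = 4.

4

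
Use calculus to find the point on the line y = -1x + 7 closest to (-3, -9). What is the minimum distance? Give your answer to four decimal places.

13.4350

Minimize D(x)^2 = (x + 3)^2 + (-x + 16)^2.
d/dx[D^2] = 2(x + 3) + 2·(-1)·(-x + 16) = 0 ⇒ x = 13/2.
Then y = 1/2 and the distance is √(361/2) ≈ 13.4350.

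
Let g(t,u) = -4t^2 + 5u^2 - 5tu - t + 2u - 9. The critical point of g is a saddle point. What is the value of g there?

∂g/∂t = -8t - 5u - 1 = 0 and ∂g/∂u = -5t + 10u + 2 = 0, so (t, u) = (0, -1/5).
The Hessian has g_{tt} = -8, g_{uu} = 10, g_{tu} = -5, giving D = -105 < 0, so the point is a saddle point.
g(0, -1/5) = -46/5.

-46/5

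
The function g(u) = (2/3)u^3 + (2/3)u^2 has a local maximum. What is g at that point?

8/81

g'(u) = 2u^2 + (4/3)u. Setting g'(u) = 0 gives u ∈ {-2/3, 0}.
g''(u) = 4u + 4/3. g''(-2/3) = -4/3 < 0 ⇒ local maximum; g''(0) = 4/3 > 0 ⇒ local minimum.
Thus g has its local maximum at u = -2/3, with value 8/81.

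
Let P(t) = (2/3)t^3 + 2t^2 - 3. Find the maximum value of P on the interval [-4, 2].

31/3

The derivative is 2t^2 + 4t, which vanishes at t = -2 and t = 0.
Evaluating at the critical points and endpoints: P(-4) = -41/3, P(-2) = -1/3, P(0) = -3, P(2) = 31/3.
Hence the absolute maximum is 31/3 at t = 2.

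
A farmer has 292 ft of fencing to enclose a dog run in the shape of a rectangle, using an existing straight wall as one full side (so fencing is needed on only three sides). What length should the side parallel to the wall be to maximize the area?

Let the sides perpendicular to the wall have length x and the parallel side y, so 2x + y = 292 and the area is A = xy = x(292 − 2x).
A'(x) = 292 − 4x = 0 gives x = 73, and A''(x) = −4 < 0 confirms a maximum.
Then y = 292 − 2·73 = 146 and A = 10658.

146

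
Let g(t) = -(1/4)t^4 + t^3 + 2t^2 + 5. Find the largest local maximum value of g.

37

g'(t) = -t^3 + 3t^2 + 4t. Setting g'(t) = 0 gives t ∈ {-1, 0, 4}.
g''(t) = -3t^2 + 6t + 4. g''(-1) = -5 < 0 ⇒ local maximum; g''(0) = 4 > 0 ⇒ local minimum; g''(4) = -20 < 0 ⇒ local maximum.
Thus g has its largest local maximum at t = 4, with value 37.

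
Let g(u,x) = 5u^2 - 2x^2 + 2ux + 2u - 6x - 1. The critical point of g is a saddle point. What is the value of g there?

∂g/∂u = 10u + 2x + 2 = 0 and ∂g/∂x = 2u - 4x - 6 = 0, so (u, x) = (1/11, -16/11).
The Hessian has g_{uu} = 10, g_{xx} = -4, g_{ux} = 2, giving D = -44 < 0, so the point is a saddle point.
g(1/11, -16/11) = 38/11.

38/11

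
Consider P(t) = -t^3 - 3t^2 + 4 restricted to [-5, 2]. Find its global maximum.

Differentiating, P'(t) = -3t^2 - 6t; which vanishes at t = -2 and t = 0.
Evaluating at the critical points and endpoints: P(-5) = 54, P(-2) = 0, P(0) = 4, P(2) = -16.
So the maximum is P(-5) = 54.

54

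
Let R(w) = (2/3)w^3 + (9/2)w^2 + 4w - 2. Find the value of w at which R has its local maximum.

-4

R'(w) = 2w^2 + 9w + 4. Setting R'(w) = 0 gives w ∈ {-4, -1/2}.
Since R''(w) = 4w + 9, we get R''(-4) = -7 < 0 ⇒ local maximum; R''(-1/2) = 7 > 0 ⇒ local minimum.
Thus R has its local maximum at w = -4, with value 34/3.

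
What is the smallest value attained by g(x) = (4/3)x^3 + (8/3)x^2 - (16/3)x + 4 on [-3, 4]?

Differentiating, g'(x) = 4x^2 + (16/3)x - 16/3; which vanishes at x = -2 and x = 2/3.
Compare values at every candidate in [-3, 4]: g(-3) = 8,  g(-2) = 44/3,  g(2/3) = 164/81,  g(4) = 332/3.
So the minimum is g(2/3) = 164/81.

164/81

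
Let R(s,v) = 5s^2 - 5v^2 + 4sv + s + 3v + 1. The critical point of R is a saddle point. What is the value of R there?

36/29

∂R/∂s = 10s + 4v + 1 = 0 and ∂R/∂v = 4s - 10v + 3 = 0, so (s, v) = (-11/58, 13/58).
The Hessian has R_{ss} = 10, R_{vv} = -10, R_{sv} = 4, giving D = -116 < 0, so the point is a saddle point.
R(-11/58, 13/58) = 36/29.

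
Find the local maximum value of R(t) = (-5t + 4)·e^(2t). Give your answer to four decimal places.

R'(t) = (-5)·e^(2t) + (-5t + 4)·2·e^(2t) = (-10t + 3)·e^(2t). Since e^(2t) > 0, the only critical point is t = 3/10.
R''(3/10) has the same sign as -10 < 0, so this is a local maximum.
R(3/10) = (5/2)·e^(3/5) ≈ 4.5553.

4.5553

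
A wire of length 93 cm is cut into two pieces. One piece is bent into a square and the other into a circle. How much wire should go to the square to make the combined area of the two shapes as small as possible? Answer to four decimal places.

52.0892

Let x be the length used for the square. Square side x/4; circle radius (93−x)/(2π).
A(x) = (x/4)² + π·((93−x)/(2π))² = x²/16 + (93−x)²/(4π) for 0 ≤ x ≤ 93. A'(x) = x/8 − (93−x)/(2π) = 0 gives x = 4·93/(π+4) ≈ 52.0892.
A'' = 1/8 + 1/(2π) > 0, so this gives the minimum combined area; x ≈ 52.0892 cm to the square.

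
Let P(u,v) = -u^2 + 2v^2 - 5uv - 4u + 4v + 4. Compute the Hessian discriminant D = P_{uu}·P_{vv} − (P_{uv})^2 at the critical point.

∂P/∂u = -2u - 5v - 4 = 0 and ∂P/∂v = -5u + 4v + 4 = 0, so (u, v) = (4/33, -28/33).
The Hessian has P_{uu} = -2, P_{vv} = 4, P_{uv} = -5, giving D = -33 < 0, so the point is a saddle point.
D = (-2)·(4) − (-5)^2 = -33.

-33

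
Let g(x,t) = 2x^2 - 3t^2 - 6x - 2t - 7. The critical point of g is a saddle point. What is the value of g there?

-67/6

∂g/∂x = 4x - 6 = 0 and ∂g/∂t = -6t - 2 = 0, so (x, t) = (3/2, -1/3).
The Hessian has g_{xx} = 4, g_{tt} = -6, g_{xt} = 0, giving D = -24 < 0, so the point is a saddle point.
g(3/2, -1/3) = -67/6.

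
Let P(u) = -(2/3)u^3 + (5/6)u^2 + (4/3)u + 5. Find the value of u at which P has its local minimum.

Critical points: P'(u) = -2u^2 + (5/3)u + 4/3 vanishes at u = -1/2, 4/3.
Since P''(u) = -4u + 5/3, we get P''(-1/2) = 11/3 > 0 ⇒ local minimum; P''(4/3) = -11/3 < 0 ⇒ local maximum.
Thus P has its local minimum at u = -1/2, with value 37/8.

-1/2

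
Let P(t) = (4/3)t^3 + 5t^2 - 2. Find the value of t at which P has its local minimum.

P'(t) = 4t^2 + 10t. Setting P'(t) = 0 gives t ∈ {-5/2, 0}.
Since P''(t) = 8t + 10, we get P''(-5/2) = -10 < 0 ⇒ local maximum; P''(0) = 10 > 0 ⇒ local minimum.
Thus P has its local minimum at t = 0, with value -2.

0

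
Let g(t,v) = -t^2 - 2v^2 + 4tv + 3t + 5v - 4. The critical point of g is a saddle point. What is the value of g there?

∂g/∂t = -2t + 4v + 3 = 0 and ∂g/∂v = 4t - 4v + 5 = 0, so (t, v) = (-4, -11/4).
The Hessian has g_{tt} = -2, g_{vv} = -4, g_{tv} = 4, giving D = -8 < 0, so the point is a saddle point.
g(-4, -11/4) = -135/8.

-135/8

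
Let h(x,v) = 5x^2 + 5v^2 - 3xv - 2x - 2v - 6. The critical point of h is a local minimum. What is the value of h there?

-46/7

∂h/∂x = 10x - 3v - 2 = 0 and ∂h/∂v = -3x + 10v - 2 = 0, so (x, v) = (2/7, 2/7).
The Hessian has h_{xx} = 10, h_{vv} = 10, h_{xv} = -3, giving D = 91 > 0 with h_{xx} > 0, so the point is a local minimum.
h(2/7, 2/7) = -46/7.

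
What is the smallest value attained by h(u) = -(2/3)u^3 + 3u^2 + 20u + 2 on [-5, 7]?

-62/3

Differentiating, h'(u) = -2u^2 + 6u + 20; which vanishes at u = -2 and u = 5.
Compare values at every candidate in [-5, 7]: h(-5) = 181/3,  h(-2) = -62/3,  h(5) = 281/3,  h(7) = 181/3.
The minimum over the interval is -62/3, attained at u = -2.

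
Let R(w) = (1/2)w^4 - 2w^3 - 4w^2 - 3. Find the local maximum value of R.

-3

R'(w) = 2w^3 - 6w^2 - 8w = 0 at w = -1, 0, 4.
Second-derivative test with R''(w) = 6w^2 - 12w - 8: R''(-1) = 10 > 0 ⇒ local minimum; R''(0) = -8 < 0 ⇒ local maximum; R''(4) = 40 > 0 ⇒ local minimum.
Thus R has its local maximum at w = 0, with value -3.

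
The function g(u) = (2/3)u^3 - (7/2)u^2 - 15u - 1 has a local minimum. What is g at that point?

-481/6

g'(u) = 2u^2 - 7u - 15 = 0 at u = -3/2, 5.
Since g''(u) = 4u - 7, we get g''(-3/2) = -13 < 0 ⇒ local maximum; g''(5) = 13 > 0 ⇒ local minimum.
Thus g has its local minimum at u = 5, with value -481/6.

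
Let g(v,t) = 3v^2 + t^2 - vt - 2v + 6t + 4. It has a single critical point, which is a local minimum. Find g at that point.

-56/11

∂g/∂v = 6v - t - 2 = 0 and ∂g/∂t = -v + 2t + 6 = 0, so (v, t) = (-2/11, -34/11).
The Hessian has g_{vv} = 6, g_{tt} = 2, g_{vt} = -1, giving D = 11 > 0 with g_{vv} > 0, so the point is a local minimum.
g(-2/11, -34/11) = -56/11.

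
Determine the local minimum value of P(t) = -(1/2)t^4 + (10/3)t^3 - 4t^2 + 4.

17/6

Critical points: P'(t) = -2t^3 + 10t^2 - 8t vanishes at t = 0, 1, 4.
Second-derivative test with P''(t) = -6t^2 + 20t - 8: P''(0) = -8 < 0 ⇒ local maximum; P''(1) = 6 > 0 ⇒ local minimum; P''(4) = -24 < 0 ⇒ local maximum.
So the local minimum value is P(1) = 17/6.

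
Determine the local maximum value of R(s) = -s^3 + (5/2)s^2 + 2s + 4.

R'(s) = -3s^2 + 5s + 2 = 0 at s = -1/3, 2.
Since R''(s) = -6s + 5, we get R''(-1/3) = 7 > 0 ⇒ local minimum; R''(2) = -7 < 0 ⇒ local maximum.
The local maximum is R(2) = 10.

10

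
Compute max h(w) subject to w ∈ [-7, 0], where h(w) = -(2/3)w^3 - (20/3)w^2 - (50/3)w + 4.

68/3

h'(w) = -2w^2 - (40/3)w - 50/3, which vanishes at w = -5 and w = -5/3.
Candidates: h(-7) = 68/3, h(-5) = 4, h(-5/3) = 1324/81, h(0) = 4.
Hence the absolute maximum is 68/3 at w = -7.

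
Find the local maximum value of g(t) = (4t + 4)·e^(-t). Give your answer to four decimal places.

4.0000

Differentiating with the product rule gives g'(t) = (-4t)·e^(-t). Since e^(-t) > 0, the only critical point is t = 0.
g''(0) has the same sign as -4 < 0, so this is a local maximum.
g(0) = (4)·e^(0) ≈ 4.0000.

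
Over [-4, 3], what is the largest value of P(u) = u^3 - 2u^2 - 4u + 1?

67/27

The derivative is 3u^2 - 4u - 4, which vanishes at u = -2/3 and u = 2.
Candidates: P(-4) = -79; P(-2/3) = 67/27; P(2) = -7; P(3) = -2.
The maximum over the interval is 67/27, attained at u = -2/3.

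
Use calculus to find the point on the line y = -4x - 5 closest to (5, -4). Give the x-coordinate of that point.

Minimize D(x)^2 = (x - 5)^2 + (-4x - 1)^2.
d/dx[D^2] = 2(x - 5) + 2·(-4)·(-4x - 1) = 0 ⇒ x = 1/17.
Then y = -89/17 and the distance is √(441/17) ≈ 5.0932.

1/17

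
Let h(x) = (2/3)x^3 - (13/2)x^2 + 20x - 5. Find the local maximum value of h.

355/24

h'(x) = 2x^2 - 13x + 20 = 0 at x = 5/2, 4.
h''(x) = 4x - 13. h''(5/2) = -3 < 0 ⇒ local maximum; h''(4) = 3 > 0 ⇒ local minimum.
Thus h has its local maximum at x = 5/2, with value 355/24.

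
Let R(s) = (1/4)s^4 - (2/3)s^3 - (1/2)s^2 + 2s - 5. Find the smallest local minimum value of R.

R'(s) = s^3 - 2s^2 - s + 2. Setting R'(s) = 0 gives s ∈ {-1, 1, 2}.
Since R''(s) = 3s^2 - 4s - 1, we get R''(-1) = 6 > 0 ⇒ local minimum; R''(1) = -2 < 0 ⇒ local maximum; R''(2) = 3 > 0 ⇒ local minimum.
The smallest local minimum is R(-1) = -79/12.

-79/12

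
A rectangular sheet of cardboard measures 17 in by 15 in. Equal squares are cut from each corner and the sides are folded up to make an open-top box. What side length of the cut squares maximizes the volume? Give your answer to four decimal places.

With cut size x, the volume is V(x) = x(17 − 2x)(15 − 2x) for 0 < x < 7.5.
V'(x) = 12x^2 − 128x + 255. Setting V'(x) = 0 gives x ≈ 2.6511 (the root in (0, 7.5)).
V''(x) = 24x − 128 is negative there, so this is the maximum; V ≈ 300.7485.

2.6511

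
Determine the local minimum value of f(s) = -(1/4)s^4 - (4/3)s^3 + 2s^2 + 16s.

f'(s) = -s^3 - 4s^2 + 4s + 16. Setting f'(s) = 0 gives s ∈ {-4, -2, 2}.
f''(s) = -3s^2 - 8s + 4. f''(-4) = -12 < 0 ⇒ local maximum; f''(-2) = 8 > 0 ⇒ local minimum; f''(2) = -24 < 0 ⇒ local maximum.
The local minimum is f(-2) = -52/3.

-52/3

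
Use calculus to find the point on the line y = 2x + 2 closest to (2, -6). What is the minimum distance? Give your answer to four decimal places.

Minimize D(x)^2 = (x - 2)^2 + (2x + 8)^2.
d/dx[D^2] = 2(x - 2) + 2·2·(2x + 8) = 0 ⇒ x = -14/5.
Then y = -18/5 and the distance is √(144/5) ≈ 5.3666.

5.3666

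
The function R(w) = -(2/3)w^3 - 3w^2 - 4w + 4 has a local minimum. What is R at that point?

R'(w) = -2w^2 - 6w - 4 = 0 at w = -2, -1.
R''(w) = -4w - 6. R''(-2) = 2 > 0 ⇒ local minimum; R''(-1) = -2 < 0 ⇒ local maximum.
The local minimum is R(-2) = 16/3.

16/3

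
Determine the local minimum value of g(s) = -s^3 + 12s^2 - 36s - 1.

-33

Critical points: g'(s) = -3s^2 + 24s - 36 vanishes at s = 2, 6.
g''(s) = -6s + 24. g''(2) = 12 > 0 ⇒ local minimum; g''(6) = -12 < 0 ⇒ local maximum.
The local minimum is g(2) = -33.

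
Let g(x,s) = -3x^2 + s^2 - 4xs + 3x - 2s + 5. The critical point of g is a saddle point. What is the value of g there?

113/28

∂g/∂x = -6x - 4s + 3 = 0 and ∂g/∂s = -4x + 2s - 2 = 0, so (x, s) = (-1/14, 6/7).
The Hessian has g_{xx} = -6, g_{ss} = 2, g_{xs} = -4, giving D = -28 < 0, so the point is a saddle point.
g(-1/14, 6/7) = 113/28.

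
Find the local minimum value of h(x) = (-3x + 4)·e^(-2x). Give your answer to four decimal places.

-0.0383

Differentiating with the product rule gives h'(x) = (6x - 11)·e^(-2x). Since e^(-2x) > 0, the only critical point is x = 11/6.
h''(11/6) has the same sign as 6 > 0, so this is a local minimum.
h(11/6) = (-3/2)·e^(-11/3) ≈ -0.0383.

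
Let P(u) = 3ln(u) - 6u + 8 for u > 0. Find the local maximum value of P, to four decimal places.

P'(u) = 3/u − 6 = 0 gives u = 1/2.
P''(u) = -3/u², which is negative for u > 0, so this is a local maximum.
P(1/2) = 3·ln(1/2) - 3 + 8 ≈ 2.9206.

2.9206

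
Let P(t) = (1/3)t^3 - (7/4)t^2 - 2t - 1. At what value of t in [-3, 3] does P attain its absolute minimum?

-3

The derivative is t^2 - (7/2)t - 2, whose only zero in [-3, 3] is t = -1/2.
Evaluating at the critical points and endpoints: P(-3) = -79/4, P(-1/2) = -23/48, P(3) = -55/4.
Hence the absolute minimum is -79/4 at t = -3.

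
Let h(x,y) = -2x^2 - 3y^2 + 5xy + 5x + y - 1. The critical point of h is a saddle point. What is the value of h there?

-103

∂h/∂x = -4x + 5y + 5 = 0 and ∂h/∂y = 5x - 6y + 1 = 0, so (x, y) = (-35, -29).
The Hessian has h_{xx} = -4, h_{yy} = -6, h_{xy} = 5, giving D = -1 < 0, so the point is a saddle point.
h(-35, -29) = -103.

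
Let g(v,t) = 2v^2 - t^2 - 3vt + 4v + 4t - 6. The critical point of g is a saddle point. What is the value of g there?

-38/17

∂g/∂v = 4v - 3t + 4 = 0 and ∂g/∂t = -3v - 2t + 4 = 0, so (v, t) = (4/17, 28/17).
The Hessian has g_{vv} = 4, g_{tt} = -2, g_{vt} = -3, giving D = -17 < 0, so the point is a saddle point.
g(4/17, 28/17) = -38/17.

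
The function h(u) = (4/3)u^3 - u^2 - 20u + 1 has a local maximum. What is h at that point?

h'(u) = 4u^2 - 2u - 20. Setting h'(u) = 0 gives u ∈ {-2, 5/2}.
Second-derivative test with h''(u) = 8u - 2: h''(-2) = -18 < 0 ⇒ local maximum; h''(5/2) = 18 > 0 ⇒ local minimum.
So the local maximum value is h(-2) = 79/3.

79/3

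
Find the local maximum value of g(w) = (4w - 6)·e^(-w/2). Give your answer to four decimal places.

By the product rule, g'(w) = (-2w + 7)·e^(-w/2). Since e^(-w/2) > 0, the only critical point is w = 7/2.
g''(7/2) has the same sign as -2 < 0, so this is a local maximum.
g(7/2) = (8)·e^(-7/4) ≈ 1.3902.

1.3902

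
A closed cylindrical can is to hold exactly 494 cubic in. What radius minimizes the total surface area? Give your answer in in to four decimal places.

4.2840

With radius r and height h, πr²h = 494 so h = 494/(πr²), and S(r) = 2πr² + 2πrh = 2πr² + 2·494/r.
S'(r) = 4πr − 2·494/r² = 0 ⇒ r³ = 494/(2π), so r ≈ 4.2840 and h = 2r ≈ 8.5680.
S''(r) = 4π + 4·494/r³ > 0, so this is the minimum; S ≈ 345.9387.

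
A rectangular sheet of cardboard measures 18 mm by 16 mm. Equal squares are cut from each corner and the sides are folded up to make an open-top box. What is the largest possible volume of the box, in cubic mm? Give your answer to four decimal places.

With cut size x, the volume is V(x) = x(18 − 2x)(16 − 2x) for 0 < x < 8.
V'(x) = 12x^2 − 136x + 288. Setting V'(x) = 0 gives x ≈ 2.8187 (the root in (0, 8)).
V''(x) = 24x − 136 is negative there, so this is the maximum; V ≈ 361.0999.

361.0999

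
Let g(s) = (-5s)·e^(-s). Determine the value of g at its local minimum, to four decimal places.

g'(s) = (-5)·e^(-s) + (-5s)·(-1)·e^(-s) = (5s - 5)·e^(-s). Since e^(-s) > 0, the only critical point is s = 1.
g''(1) has the same sign as 5 > 0, so this is a local minimum.
g(1) = (-5)·e^(-1) ≈ -1.8394.

-1.8394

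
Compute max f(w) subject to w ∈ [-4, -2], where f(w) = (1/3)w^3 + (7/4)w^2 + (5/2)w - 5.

The derivative is w^2 + (7/2)w + 5/2, whose only zero in [-4, -2] is w = -5/2.
Candidates: f(-4) = -25/3; f(-5/2) = -265/48; f(-2) = -17/3.
So the maximum is f(-5/2) = -265/48.

-265/48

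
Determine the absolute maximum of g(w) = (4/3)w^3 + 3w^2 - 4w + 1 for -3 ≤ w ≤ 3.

52

Differentiating, g'(w) = 4w^2 + 6w - 4; which vanishes at w = -2 and w = 1/2.
Evaluating at the critical points and endpoints: g(-3) = 4,  g(-2) = 31/3,  g(1/2) = -1/12,  g(3) = 52.
The maximum over the interval is 52, attained at w = 3.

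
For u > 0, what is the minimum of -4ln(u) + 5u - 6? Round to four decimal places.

g'(u) = -4/u + 5 = 0 gives u = 4/5.
g''(u) = 4/u², which is positive for u > 0, so this is a local minimum.
g(4/5) = -4·ln(4/5) + 4 - 6 ≈ -1.1074.

-1.1074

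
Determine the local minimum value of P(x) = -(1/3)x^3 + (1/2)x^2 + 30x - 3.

-593/6

Critical points: P'(x) = -x^2 + x + 30 vanishes at x = -5, 6.
P''(x) = -2x + 1. P''(-5) = 11 > 0 ⇒ local minimum; P''(6) = -11 < 0 ⇒ local maximum.
Thus P has its local minimum at x = -5, with value -593/6.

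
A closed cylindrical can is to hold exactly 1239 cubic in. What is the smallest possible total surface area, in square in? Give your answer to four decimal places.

With radius r and height h, πr²h = 1239 so h = 1239/(πr²), and S(r) = 2πr² + 2πrh = 2πr² + 2·1239/r.
S'(r) = 4πr − 2·1239/r² = 0 ⇒ r³ = 1239/(2π), so r ≈ 5.8205 and h = 2r ≈ 11.6411.
S''(r) = 4π + 4·1239/r³ > 0, so this is the minimum; S ≈ 638.5998.

638.5998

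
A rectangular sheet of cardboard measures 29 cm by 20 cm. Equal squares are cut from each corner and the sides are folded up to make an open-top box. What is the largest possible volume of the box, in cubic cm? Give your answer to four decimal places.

1008.7132

With cut size x, the volume is V(x) = x(29 − 2x)(20 − 2x) for 0 < x < 10.
V'(x) = 12x^2 − 196x + 580. Setting V'(x) = 0 gives x ≈ 3.8817 (the root in (0, 10)).
V''(x) = 24x − 196 is negative there, so this is the maximum; V ≈ 1008.7132.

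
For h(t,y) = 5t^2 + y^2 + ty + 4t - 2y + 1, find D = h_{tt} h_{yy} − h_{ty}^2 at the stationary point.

19

∂h/∂t = 10t + y + 4 = 0 and ∂h/∂y = t + 2y - 2 = 0, so (t, y) = (-10/19, 24/19).
The Hessian has h_{tt} = 10, h_{yy} = 2, h_{ty} = 1, giving D = 19 > 0 with h_{tt} > 0, so the point is a local minimum.
D = (10)·(2) − (1)^2 = 19.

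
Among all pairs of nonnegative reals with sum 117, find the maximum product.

13689/4

With x + y = 117, the product is P(x) = x(117 − x).
P'(x) = 117 − 2x = 0 gives x = 117/2; P'' = −2 < 0, so this is the maximum.
P = 117/2·117/2 = 13689/4.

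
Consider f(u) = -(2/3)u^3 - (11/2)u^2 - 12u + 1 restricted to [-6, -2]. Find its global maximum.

19

The derivative is -2u^2 - 11u - 12, whose only zero in [-6, -2] is u = -4.
Compare values at every candidate in [-6, -2]: f(-6) = 19; f(-4) = 11/3; f(-2) = 25/3.
So the maximum is f(-6) = 19.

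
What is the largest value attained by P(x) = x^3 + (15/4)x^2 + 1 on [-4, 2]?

The derivative is 3x^2 + (15/2)x, which vanishes at x = -5/2 and x = 0.
Evaluating at the critical points and endpoints: P(-4) = -3,  P(-5/2) = 141/16,  P(0) = 1,  P(2) = 24.
So the maximum is P(2) = 24.

24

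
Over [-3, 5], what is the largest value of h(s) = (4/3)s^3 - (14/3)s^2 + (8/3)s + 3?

199/3

h'(s) = 4s^2 - (28/3)s + 8/3, which vanishes at s = 1/3 and s = 2.
Evaluating at the critical points and endpoints: h(-3) = -83; h(1/3) = 277/81; h(2) = 1/3; h(5) = 199/3.
So the maximum is h(5) = 199/3.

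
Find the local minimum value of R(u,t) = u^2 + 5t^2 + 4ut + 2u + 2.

-3

∂R/∂u = 2u + 4t + 2 = 0 and ∂R/∂t = 4u + 10t = 0, so (u, t) = (-5, 2).
The Hessian has R_{uu} = 2, R_{tt} = 10, R_{ut} = 4, giving D = 4 > 0 with R_{uu} > 0, so the point is a local minimum.
R(-5, 2) = -3.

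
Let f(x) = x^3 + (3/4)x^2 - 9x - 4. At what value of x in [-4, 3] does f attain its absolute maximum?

-2

Differentiating, f'(x) = 3x^2 + (3/2)x - 9; which vanishes at x = -2 and x = 3/2.
Compare values at every candidate in [-4, 3]: f(-4) = -20; f(-2) = 9; f(3/2) = -199/16; f(3) = 11/4.
Hence the absolute maximum is 9 at x = -2.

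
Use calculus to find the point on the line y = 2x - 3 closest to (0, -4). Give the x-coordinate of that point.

-2/5

Minimize D(x)^2 = (x + 0)^2 + (2x + 1)^2.
d/dx[D^2] = 2(x + 0) + 2·2·(2x + 1) = 0 ⇒ x = -2/5.
Then y = -19/5 and the distance is √(1/5) ≈ 0.4472.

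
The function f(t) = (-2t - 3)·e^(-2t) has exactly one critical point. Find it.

Differentiating with the product rule gives f'(t) = (4t + 4)·e^(-2t). Since e^(-2t) > 0, the only critical point is t = -1.
f''(-1) has the same sign as 4 > 0, so this is a local minimum.
f(-1) = (-1)·e^(2) ≈ -7.3891.

-1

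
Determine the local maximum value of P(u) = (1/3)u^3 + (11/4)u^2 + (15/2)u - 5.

-47/4

P'(u) = u^2 + (11/2)u + 15/2. Setting P'(u) = 0 gives u ∈ {-3, -5/2}.
P''(u) = 2u + 11/2. P''(-3) = -1/2 < 0 ⇒ local maximum; P''(-5/2) = 1/2 > 0 ⇒ local minimum.
Thus P has its local maximum at u = -3, with value -47/4.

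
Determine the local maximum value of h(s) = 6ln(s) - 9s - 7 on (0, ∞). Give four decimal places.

h'(s) = 6/s − 9 = 0 gives s = 2/3.
h''(s) = -6/s², which is negative for s > 0, so this is a local maximum.
h(2/3) = 6·ln(2/3) - 6 - 7 ≈ -15.4328.

-15.4328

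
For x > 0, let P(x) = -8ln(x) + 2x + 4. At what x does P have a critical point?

P'(x) = -8/x + 2 = 0 gives x = 4.
P''(x) = 8/x², which is positive for x > 0, so this is a local minimum.
P(4) = -8·ln(4) + 8 + 4 ≈ 0.9096.

4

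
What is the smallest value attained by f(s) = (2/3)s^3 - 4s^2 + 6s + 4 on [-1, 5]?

f'(s) = 2s^2 - 8s + 6, which vanishes at s = 1 and s = 3.
Compare values at every candidate in [-1, 5]: f(-1) = -20/3; f(1) = 20/3; f(3) = 4; f(5) = 52/3.
Hence the absolute minimum is -20/3 at s = -1.

-20/3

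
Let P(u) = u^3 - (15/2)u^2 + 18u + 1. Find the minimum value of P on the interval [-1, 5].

-51/2

Differentiating, P'(u) = 3u^2 - 15u + 18; which vanishes at u = 2 and u = 3.
Candidates: P(-1) = -51/2; P(2) = 15; P(3) = 29/2; P(5) = 57/2.
The minimum over the interval is -51/2, attained at u = -1.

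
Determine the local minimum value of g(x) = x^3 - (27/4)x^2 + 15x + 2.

Critical points: g'(x) = 3x^2 - (27/2)x + 15 vanishes at x = 2, 5/2.
g''(x) = 6x - 27/2. g''(2) = -3/2 < 0 ⇒ local maximum; g''(5/2) = 3/2 > 0 ⇒ local minimum.
Thus g has its local minimum at x = 5/2, with value 207/16.

207/16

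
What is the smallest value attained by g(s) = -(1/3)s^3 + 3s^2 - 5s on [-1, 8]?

-56/3

The derivative is -s^2 + 6s - 5, which vanishes at s = 1 and s = 5.
Evaluating at the critical points and endpoints: g(-1) = 25/3,  g(1) = -7/3,  g(5) = 25/3,  g(8) = -56/3.
Hence the absolute minimum is -56/3 at s = 8.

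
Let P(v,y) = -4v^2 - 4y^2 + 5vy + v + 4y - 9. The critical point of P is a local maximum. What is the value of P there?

-263/39

∂P/∂v = -8v + 5y + 1 = 0 and ∂P/∂y = 5v - 8y + 4 = 0, so (v, y) = (28/39, 37/39).
The Hessian has P_{vv} = -8, P_{yy} = -8, P_{vy} = 5, giving D = 39 > 0 with P_{vv} < 0, so the point is a local maximum.
P(28/39, 37/39) = -263/39.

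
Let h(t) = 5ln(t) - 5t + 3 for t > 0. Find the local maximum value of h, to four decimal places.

-2.0000

h'(t) = 5/t − 5 = 0 gives t = 1.
h''(t) = -5/t², which is negative for t > 0, so this is a local maximum.
h(1) = 5·ln(1) - 5 + 3 ≈ -2.0000.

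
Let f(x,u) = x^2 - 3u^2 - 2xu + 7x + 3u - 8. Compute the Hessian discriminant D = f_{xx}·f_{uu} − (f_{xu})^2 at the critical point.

∂f/∂x = 2x - 2u + 7 = 0 and ∂f/∂u = -2x - 6u + 3 = 0, so (x, u) = (-9/4, 5/4).
The Hessian has f_{xx} = 2, f_{uu} = -6, f_{xu} = -2, giving D = -16 < 0, so the point is a saddle point.
D = (2)·(-6) − (-2)^2 = -16.

-16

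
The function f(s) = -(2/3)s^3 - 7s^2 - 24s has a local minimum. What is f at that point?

80/3

f'(s) = -2s^2 - 14s - 24 = 0 at s = -4, -3.
Second-derivative test with f''(s) = -4s - 14: f''(-4) = 2 > 0 ⇒ local minimum; f''(-3) = -2 < 0 ⇒ local maximum.
The local minimum is f(-4) = 80/3.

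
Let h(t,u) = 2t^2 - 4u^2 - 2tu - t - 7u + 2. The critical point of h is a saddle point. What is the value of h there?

∂h/∂t = 4t - 2u - 1 = 0 and ∂h/∂u = -2t - 8u - 7 = 0, so (t, u) = (-1/6, -5/6).
The Hessian has h_{tt} = 4, h_{uu} = -8, h_{tu} = -2, giving D = -36 < 0, so the point is a saddle point.
h(-1/6, -5/6) = 5.

5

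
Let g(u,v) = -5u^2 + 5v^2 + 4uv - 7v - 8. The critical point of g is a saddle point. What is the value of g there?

-1173/116

∂g/∂u = -10u + 4v = 0 and ∂g/∂v = 4u + 10v - 7 = 0, so (u, v) = (7/29, 35/58).
The Hessian has g_{uu} = -10, g_{vv} = 10, g_{uv} = 4, giving D = -116 < 0, so the point is a saddle point.
g(7/29, 35/58) = -1173/116.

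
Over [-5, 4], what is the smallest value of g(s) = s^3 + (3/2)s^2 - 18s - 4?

-26

Differentiating, g'(s) = 3s^2 + 3s - 18; which vanishes at s = -3 and s = 2.
Candidates: g(-5) = -3/2,  g(-3) = 73/2,  g(2) = -26,  g(4) = 12.
So the minimum is g(2) = -26.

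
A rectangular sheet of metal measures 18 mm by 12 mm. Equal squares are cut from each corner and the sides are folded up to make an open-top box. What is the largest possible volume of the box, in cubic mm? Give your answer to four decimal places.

228.1621

With cut size x, the volume is V(x) = x(18 − 2x)(12 − 2x) for 0 < x < 6.
V'(x) = 12x^2 − 120x + 216. Setting V'(x) = 0 gives x ≈ 2.3542 (the root in (0, 6)).
V''(x) = 24x − 120 is negative there, so this is the maximum; V ≈ 228.1621.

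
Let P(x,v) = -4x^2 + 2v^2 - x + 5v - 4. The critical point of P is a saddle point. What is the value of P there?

∂P/∂x = -8x - 1 = 0 and ∂P/∂v = 4v + 5 = 0, so (x, v) = (-1/8, -5/4).
The Hessian has P_{xx} = -8, P_{vv} = 4, P_{xv} = 0, giving D = -32 < 0, so the point is a saddle point.
P(-1/8, -5/4) = -113/16.

-113/16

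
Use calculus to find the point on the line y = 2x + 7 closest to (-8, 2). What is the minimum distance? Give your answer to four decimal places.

Minimize D(x)^2 = (x + 8)^2 + (2x + 5)^2.
d/dx[D^2] = 2(x + 8) + 2·2·(2x + 5) = 0 ⇒ x = -18/5.
Then y = -1/5 and the distance is √(121/5) ≈ 4.9193.

4.9193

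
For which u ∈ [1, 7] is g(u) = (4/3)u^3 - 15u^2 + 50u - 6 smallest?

g'(u) = 4u^2 - 30u + 50, which vanishes at u = 5/2 and u = 5.
Evaluating at the critical points and endpoints: g(1) = 91/3; g(5/2) = 553/12; g(5) = 107/3; g(7) = 199/3.
So the minimum is g(1) = 91/3.

1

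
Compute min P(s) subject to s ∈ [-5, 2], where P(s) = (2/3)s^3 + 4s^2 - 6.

The derivative is 2s^2 + 8s, which vanishes at s = -4 and s = 0.
Candidates: P(-5) = 32/3; P(-4) = 46/3; P(0) = -6; P(2) = 46/3.
So the minimum is P(0) = -6.

-6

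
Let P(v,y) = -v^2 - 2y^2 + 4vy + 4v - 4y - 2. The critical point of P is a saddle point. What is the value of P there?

0

∂P/∂v = -2v + 4y + 4 = 0 and ∂P/∂y = 4v - 4y - 4 = 0, so (v, y) = (0, -1).
The Hessian has P_{vv} = -2, P_{yy} = -4, P_{vy} = 4, giving D = -8 < 0, so the point is a saddle point.
P(0, -1) = 0.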